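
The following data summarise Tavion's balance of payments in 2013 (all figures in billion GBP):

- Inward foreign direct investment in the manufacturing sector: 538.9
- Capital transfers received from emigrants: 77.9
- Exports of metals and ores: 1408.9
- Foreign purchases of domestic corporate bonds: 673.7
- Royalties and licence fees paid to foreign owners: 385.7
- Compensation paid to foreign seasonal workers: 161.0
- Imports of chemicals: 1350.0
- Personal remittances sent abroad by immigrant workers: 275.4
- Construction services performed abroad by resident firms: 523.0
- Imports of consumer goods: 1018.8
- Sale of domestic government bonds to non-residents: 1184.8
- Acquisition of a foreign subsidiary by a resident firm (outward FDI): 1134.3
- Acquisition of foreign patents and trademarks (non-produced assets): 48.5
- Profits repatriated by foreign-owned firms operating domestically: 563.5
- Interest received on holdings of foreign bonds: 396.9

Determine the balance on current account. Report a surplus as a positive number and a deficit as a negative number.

-1425.6

Goods: 1408.9 - 1350.0 - 1018.8 = -959.9
Services: -385.7 + 523.0 = 137.3
Primary income: 396.9 - 563.5 - 161.0 = -327.6
Secondary income: -275.4
Current account = (-959.9) + 137.3 + (-327.6) + (-275.4) = -1425.6
(Excluded from the current account — financial account: inward foreign direct investment in the manufacturing sector 538.9, foreign purchases of domestic corporate bonds 673.7, sale of domestic government bonds to non-residents 1184.8, acquisition of a foreign subsidiary by a resident firm (outward FDI) 1134.3; capital account: capital transfers received from emigrants 77.9, acquisition of foreign patents and trademarks (non-produced assets) 48.5.)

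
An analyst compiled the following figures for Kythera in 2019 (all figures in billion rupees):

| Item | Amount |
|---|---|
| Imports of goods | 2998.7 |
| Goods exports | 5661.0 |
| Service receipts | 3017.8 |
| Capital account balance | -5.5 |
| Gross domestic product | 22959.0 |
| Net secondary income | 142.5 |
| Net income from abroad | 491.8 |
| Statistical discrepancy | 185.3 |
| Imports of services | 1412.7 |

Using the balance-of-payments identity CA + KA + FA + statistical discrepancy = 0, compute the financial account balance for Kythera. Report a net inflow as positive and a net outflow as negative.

Goods balance = 5661.0 - 2998.7 = 2662.3
Services balance = 3017.8 - 1412.7 = 1605.1
Trade balance (goods + services) = 2662.3 + 1605.1 = 4267.4
Net primary income = 491.8
Net secondary income = 142.5
Current account = 4267.4 + 491.8 + 142.5 = 4901.7
Financial account = -(4901.7 + (-5.5) + 185.3) = -5081.5

-5081.5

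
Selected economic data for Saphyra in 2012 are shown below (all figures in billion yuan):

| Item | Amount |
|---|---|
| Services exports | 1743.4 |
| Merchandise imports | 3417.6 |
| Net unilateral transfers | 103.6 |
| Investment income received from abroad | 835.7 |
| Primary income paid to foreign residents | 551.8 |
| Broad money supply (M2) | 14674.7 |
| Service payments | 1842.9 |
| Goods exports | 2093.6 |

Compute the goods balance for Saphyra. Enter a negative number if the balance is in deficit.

-1324.0

Goods balance = 2093.6 - 3417.6 = -1324.0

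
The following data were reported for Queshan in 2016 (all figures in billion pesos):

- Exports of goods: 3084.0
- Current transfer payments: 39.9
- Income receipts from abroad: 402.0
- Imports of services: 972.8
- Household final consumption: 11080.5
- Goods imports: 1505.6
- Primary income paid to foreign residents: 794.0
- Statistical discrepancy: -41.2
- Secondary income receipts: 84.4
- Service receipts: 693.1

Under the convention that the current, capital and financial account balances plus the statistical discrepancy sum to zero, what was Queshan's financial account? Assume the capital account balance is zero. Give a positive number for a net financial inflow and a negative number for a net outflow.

Goods balance = 3084.0 - 1505.6 = 1578.4
Services balance = 693.1 - 972.8 = -279.7
Trade balance (goods + services) = 1578.4 + (-279.7) = 1298.7
Net primary income = 402.0 - 794.0 = -392.0
Net secondary income = 84.4 - 39.9 = 44.5
Current account = 1298.7 + (-392.0) + 44.5 = 951.2
Financial account = -(951.2 + (-41.2)) = -910.0

-910.0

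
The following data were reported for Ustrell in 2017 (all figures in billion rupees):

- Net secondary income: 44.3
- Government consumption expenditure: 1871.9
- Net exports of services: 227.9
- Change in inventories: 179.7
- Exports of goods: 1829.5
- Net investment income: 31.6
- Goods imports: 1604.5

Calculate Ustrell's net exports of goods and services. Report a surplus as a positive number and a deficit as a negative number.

452.9

Goods balance = 1829.5 - 1604.5 = 225.0
Services balance = 227.9
Trade balance (goods + services) = 225.0 + 227.9 = 452.9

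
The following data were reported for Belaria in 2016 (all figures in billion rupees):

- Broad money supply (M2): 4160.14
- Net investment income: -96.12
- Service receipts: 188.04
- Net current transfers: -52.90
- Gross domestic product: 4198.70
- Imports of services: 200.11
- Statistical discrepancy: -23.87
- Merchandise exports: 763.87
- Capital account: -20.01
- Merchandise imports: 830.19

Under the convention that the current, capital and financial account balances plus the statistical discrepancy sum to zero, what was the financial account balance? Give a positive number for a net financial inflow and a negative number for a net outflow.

Goods balance = 763.87 - 830.19 = -66.32
Services balance = 188.04 - 200.11 = -12.07
Trade balance (goods + services) = -66.32 + (-12.07) = -78.39
Net primary income = -96.12
Net secondary income = -52.90
Current account = -78.39 + (-96.12) + (-52.90) = -227.41
Financial account = -(-227.41 + (-20.01) + (-23.87)) = 271.29

271.29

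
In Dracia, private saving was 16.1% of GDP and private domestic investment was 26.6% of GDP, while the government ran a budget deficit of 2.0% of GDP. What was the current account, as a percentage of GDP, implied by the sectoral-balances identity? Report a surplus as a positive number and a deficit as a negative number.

-12.5

By the sectoral-balances identity, CA = (S_private - I) + (T - G).
Private balance = 16.1 - 26.6 = -10.5
Government balance (T - G) = -2.0
CA = -10.5 + (-2.0) = -12.5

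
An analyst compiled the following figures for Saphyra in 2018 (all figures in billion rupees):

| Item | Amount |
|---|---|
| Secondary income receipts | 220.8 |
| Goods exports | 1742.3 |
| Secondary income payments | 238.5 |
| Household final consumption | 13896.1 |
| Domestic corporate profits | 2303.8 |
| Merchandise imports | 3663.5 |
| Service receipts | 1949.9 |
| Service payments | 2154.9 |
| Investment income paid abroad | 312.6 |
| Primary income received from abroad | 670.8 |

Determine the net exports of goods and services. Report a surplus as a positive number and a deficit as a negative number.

Goods balance = 1742.3 - 3663.5 = -1921.2
Services balance = 1949.9 - 2154.9 = -205.0
Trade balance (goods + services) = -1921.2 + (-205.0) = -2126.2

-2126.2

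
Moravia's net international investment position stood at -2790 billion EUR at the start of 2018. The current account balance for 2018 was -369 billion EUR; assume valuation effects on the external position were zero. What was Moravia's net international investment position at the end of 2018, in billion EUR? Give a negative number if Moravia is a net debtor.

-3159

With no valuation effects, change in NIIP = current account = -369
End-of-year NIIP = -2790 + (-369) = -3159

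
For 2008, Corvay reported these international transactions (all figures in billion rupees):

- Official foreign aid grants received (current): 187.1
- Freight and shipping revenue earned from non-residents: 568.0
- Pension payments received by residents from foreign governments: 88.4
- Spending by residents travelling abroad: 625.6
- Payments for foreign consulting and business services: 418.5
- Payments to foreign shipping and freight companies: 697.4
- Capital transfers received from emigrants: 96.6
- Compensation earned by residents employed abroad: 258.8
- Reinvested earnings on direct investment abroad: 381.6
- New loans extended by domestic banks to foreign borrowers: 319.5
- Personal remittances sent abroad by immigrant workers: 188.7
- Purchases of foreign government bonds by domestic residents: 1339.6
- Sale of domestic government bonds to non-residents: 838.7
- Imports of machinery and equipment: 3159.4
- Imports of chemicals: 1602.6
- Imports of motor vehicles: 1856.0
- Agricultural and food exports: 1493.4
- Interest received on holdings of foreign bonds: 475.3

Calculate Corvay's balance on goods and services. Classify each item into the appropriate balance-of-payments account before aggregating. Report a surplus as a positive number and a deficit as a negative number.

Goods: -1856.0 - 3159.4 - 1602.6 + 1493.4 = -5124.6
Services: -697.4 + 568.0 - 625.6 - 418.5 = -1173.5
Trade balance = -5124.6 + (-1173.5) = -6298.1
(Excluded from the trade balance — secondary income: official foreign aid grants received (current) 187.1, pension payments received by residents from foreign governments 88.4, personal remittances sent abroad by immigrant workers 188.7; capital account: capital transfers received from emigrants 96.6; primary income: compensation earned by residents employed abroad 258.8, reinvested earnings on direct investment abroad 381.6, interest received on holdings of foreign bonds 475.3; financial account: new loans extended by domestic banks to foreign borrowers 319.5, purchases of foreign government bonds by domestic residents 1339.6, sale of domestic government bonds to non-residents 838.7.)

-6298.1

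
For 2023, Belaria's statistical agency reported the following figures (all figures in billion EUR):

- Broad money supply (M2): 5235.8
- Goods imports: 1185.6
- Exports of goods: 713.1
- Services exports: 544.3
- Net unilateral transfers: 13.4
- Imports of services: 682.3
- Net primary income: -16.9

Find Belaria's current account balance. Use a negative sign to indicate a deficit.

Goods balance = 713.1 - 1185.6 = -472.5
Services balance = 544.3 - 682.3 = -138.0
Trade balance (goods + services) = -472.5 + (-138.0) = -610.5
Net primary income = -16.9
Net secondary income = 13.4
Current account = -610.5 + (-16.9) + 13.4 = -614.0

-614.0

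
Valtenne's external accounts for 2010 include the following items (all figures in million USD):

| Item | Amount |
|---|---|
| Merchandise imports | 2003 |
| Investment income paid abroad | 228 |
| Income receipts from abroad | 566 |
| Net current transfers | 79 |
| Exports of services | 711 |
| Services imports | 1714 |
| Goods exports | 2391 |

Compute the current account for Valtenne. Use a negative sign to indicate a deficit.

Goods balance = 2391 - 2003 = 388
Services balance = 711 - 1714 = -1003
Trade balance (goods + services) = 388 + (-1003) = -615
Net primary income = 566 - 228 = 338
Net secondary income = 79
Current account = -615 + 338 + 79 = -198

-198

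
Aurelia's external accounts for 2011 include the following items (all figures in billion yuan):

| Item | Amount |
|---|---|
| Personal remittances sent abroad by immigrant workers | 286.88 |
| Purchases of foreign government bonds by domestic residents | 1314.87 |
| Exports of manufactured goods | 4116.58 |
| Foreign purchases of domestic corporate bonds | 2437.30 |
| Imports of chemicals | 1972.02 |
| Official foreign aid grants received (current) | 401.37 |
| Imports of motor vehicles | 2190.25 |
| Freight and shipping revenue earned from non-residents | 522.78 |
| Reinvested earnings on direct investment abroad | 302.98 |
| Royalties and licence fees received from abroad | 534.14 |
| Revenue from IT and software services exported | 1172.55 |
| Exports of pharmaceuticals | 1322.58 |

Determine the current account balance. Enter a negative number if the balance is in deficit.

3923.83

Goods: 1322.58 - 1972.02 + 4116.58 - 2190.25 = 1276.89
Services: 522.78 + 534.14 + 1172.55 = 2229.47
Primary income: 302.98
Secondary income: 401.37 - 286.88 = 114.49
Current account = 1276.89 + 2229.47 + 302.98 + 114.49 = 3923.83
(Excluded from the current account — financial account: purchases of foreign government bonds by domestic residents 1314.87, foreign purchases of domestic corporate bonds 2437.30.)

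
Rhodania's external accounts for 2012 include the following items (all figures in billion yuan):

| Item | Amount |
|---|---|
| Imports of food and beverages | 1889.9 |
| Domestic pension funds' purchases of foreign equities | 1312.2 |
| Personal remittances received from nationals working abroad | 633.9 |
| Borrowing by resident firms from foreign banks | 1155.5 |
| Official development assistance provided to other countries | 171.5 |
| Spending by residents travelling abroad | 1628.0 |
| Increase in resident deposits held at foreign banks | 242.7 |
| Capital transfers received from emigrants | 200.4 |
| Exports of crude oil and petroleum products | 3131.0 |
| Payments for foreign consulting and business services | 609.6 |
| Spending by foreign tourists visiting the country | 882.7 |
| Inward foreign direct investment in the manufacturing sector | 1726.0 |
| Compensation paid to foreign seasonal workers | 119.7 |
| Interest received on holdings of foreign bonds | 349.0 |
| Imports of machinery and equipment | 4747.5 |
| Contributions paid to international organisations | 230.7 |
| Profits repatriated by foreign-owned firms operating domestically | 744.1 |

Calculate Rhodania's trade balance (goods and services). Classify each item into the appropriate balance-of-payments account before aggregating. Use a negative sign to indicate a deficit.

Goods: -4747.5 + 3131.0 - 1889.9 = -3506.4
Services: -1628.0 - 609.6 + 882.7 = -1354.9
Trade balance = -3506.4 + (-1354.9) = -4861.3
(Excluded from the trade balance — financial account: domestic pension funds' purchases of foreign equities 1312.2, borrowing by resident firms from foreign banks 1155.5, increase in resident deposits held at foreign banks 242.7, inward foreign direct investment in the manufacturing sector 1726.0; secondary income: personal remittances received from nationals working abroad 633.9, official development assistance provided to other countries 171.5, contributions paid to international organisations 230.7; capital account: capital transfers received from emigrants 200.4; primary income: compensation paid to foreign seasonal workers 119.7, interest received on holdings of foreign bonds 349.0, profits repatriated by foreign-owned firms operating domestically 744.1.)

-4861.3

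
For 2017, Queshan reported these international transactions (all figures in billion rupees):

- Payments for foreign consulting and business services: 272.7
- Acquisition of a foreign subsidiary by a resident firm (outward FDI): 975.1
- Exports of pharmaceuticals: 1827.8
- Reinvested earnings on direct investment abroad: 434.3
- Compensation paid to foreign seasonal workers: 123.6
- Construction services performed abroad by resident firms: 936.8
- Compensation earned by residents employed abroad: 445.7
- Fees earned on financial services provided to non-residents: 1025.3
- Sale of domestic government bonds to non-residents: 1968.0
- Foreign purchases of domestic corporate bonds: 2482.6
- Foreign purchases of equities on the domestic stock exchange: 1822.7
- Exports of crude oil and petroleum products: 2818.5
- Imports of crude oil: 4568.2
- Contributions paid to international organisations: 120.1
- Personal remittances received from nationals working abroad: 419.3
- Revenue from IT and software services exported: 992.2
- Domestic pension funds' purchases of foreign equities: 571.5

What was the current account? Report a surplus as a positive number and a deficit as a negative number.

Goods: 1827.8 + 2818.5 - 4568.2 = 78.1
Services: 936.8 - 272.7 + 992.2 + 1025.3 = 2681.6
Primary income: 445.7 + 434.3 - 123.6 = 756.4
Secondary income: 419.3 - 120.1 = 299.2
Current account = 78.1 + 2681.6 + 756.4 + 299.2 = 3815.3
(Excluded from the current account — financial account: acquisition of a foreign subsidiary by a resident firm (outward FDI) 975.1, sale of domestic government bonds to non-residents 1968.0, foreign purchases of domestic corporate bonds 2482.6, foreign purchases of equities on the domestic stock exchange 1822.7, domestic pension funds' purchases of foreign equities 571.5.)

3815.3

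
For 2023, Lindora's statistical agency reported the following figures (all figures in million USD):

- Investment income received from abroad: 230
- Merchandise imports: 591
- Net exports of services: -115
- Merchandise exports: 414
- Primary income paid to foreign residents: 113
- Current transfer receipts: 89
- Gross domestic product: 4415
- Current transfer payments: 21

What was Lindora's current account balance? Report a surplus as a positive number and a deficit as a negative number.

-107

Goods balance = 414 - 591 = -177
Services balance = -115
Trade balance (goods + services) = -177 + (-115) = -292
Net primary income = 230 - 113 = 117
Net secondary income = 89 - 21 = 68
Current account = -292 + 117 + 68 = -107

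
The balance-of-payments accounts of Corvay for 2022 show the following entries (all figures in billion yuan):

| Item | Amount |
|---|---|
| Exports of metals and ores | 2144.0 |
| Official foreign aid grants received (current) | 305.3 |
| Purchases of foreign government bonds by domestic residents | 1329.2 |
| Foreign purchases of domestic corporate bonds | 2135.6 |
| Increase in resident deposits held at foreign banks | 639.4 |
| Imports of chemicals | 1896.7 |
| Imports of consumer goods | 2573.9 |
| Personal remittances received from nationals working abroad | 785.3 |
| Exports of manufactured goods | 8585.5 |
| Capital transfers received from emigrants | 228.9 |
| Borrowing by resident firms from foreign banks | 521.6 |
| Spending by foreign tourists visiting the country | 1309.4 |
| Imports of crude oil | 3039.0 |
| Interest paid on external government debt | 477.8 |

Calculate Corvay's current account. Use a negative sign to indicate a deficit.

5142.1

Goods: -3039.0 + 8585.5 - 2573.9 - 1896.7 + 2144.0 = 3219.9
Services: 1309.4
Primary income: -477.8
Secondary income: 785.3 + 305.3 = 1090.6
Current account = 3219.9 + 1309.4 + (-477.8) + 1090.6 = 5142.1
(Excluded from the current account — financial account: purchases of foreign government bonds by domestic residents 1329.2, foreign purchases of domestic corporate bonds 2135.6, increase in resident deposits held at foreign banks 639.4, borrowing by resident firms from foreign banks 521.6; capital account: capital transfers received from emigrants 228.9.)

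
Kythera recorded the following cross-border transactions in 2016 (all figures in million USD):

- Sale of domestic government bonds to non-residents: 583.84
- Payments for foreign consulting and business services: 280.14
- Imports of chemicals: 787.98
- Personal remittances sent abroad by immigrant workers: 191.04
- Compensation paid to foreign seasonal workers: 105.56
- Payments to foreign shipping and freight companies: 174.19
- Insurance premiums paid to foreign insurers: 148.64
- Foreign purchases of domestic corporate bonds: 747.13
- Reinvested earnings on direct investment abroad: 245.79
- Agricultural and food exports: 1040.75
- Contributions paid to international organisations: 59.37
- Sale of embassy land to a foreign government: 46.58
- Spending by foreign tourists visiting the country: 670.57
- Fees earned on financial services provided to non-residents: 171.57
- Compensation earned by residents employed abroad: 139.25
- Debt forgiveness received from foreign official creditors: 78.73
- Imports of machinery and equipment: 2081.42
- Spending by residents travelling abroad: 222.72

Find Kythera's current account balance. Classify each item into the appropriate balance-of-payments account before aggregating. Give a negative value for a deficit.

Goods: -787.98 - 2081.42 + 1040.75 = -1828.65
Services: 171.57 - 174.19 - 222.72 - 148.64 + 670.57 - 280.14 = 16.45
Primary income: 139.25 - 105.56 + 245.79 = 279.48
Secondary income: -191.04 - 59.37 = -250.41
Current account = (-1828.65) + 16.45 + 279.48 + (-250.41) = -1783.13
(Excluded from the current account — financial account: sale of domestic government bonds to non-residents 583.84, foreign purchases of domestic corporate bonds 747.13; capital account: sale of embassy land to a foreign government 46.58, debt forgiveness received from foreign official creditors 78.73.)

-1783.13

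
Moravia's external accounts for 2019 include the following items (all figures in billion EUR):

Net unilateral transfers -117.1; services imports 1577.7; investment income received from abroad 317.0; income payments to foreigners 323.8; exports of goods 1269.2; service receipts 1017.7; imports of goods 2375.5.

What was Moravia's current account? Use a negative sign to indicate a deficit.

Goods balance = 1269.2 - 2375.5 = -1106.3
Services balance = 1017.7 - 1577.7 = -560.0
Trade balance (goods + services) = -1106.3 + (-560.0) = -1666.3
Net primary income = 317.0 - 323.8 = -6.8
Net secondary income = -117.1
Current account = -1666.3 + (-6.8) + (-117.1) = -1790.2

-1790.2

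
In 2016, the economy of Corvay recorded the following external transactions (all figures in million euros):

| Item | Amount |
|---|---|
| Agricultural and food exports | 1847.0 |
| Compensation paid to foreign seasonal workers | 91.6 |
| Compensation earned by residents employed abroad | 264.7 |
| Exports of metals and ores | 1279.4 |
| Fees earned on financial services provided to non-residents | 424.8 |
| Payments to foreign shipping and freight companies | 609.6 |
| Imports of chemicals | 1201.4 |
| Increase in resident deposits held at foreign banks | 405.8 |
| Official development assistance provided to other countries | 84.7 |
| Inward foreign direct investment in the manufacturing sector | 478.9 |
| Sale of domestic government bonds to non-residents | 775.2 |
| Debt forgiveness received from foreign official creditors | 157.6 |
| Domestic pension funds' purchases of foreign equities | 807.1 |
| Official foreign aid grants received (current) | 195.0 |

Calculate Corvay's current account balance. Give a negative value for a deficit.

Goods: -1201.4 + 1847.0 + 1279.4 = 1925.0
Services: -609.6 + 424.8 = -184.8
Primary income: -91.6 + 264.7 = 173.1
Secondary income: 195.0 - 84.7 = 110.3
Current account = 1925.0 + (-184.8) + 173.1 + 110.3 = 2023.6
(Excluded from the current account — financial account: increase in resident deposits held at foreign banks 405.8, inward foreign direct investment in the manufacturing sector 478.9, sale of domestic government bonds to non-residents 775.2, domestic pension funds' purchases of foreign equities 807.1; capital account: debt forgiveness received from foreign official creditors 157.6.)

2023.6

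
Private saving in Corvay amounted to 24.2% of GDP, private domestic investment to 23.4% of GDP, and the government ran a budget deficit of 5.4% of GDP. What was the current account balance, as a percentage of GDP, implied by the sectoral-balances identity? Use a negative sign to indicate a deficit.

By the sectoral-balances identity, CA = (S_private - I) + (T - G).
Private balance = 24.2 - 23.4 = 0.8
Government balance (T - G) = -5.4
CA = 0.8 + (-5.4) = -4.6

-4.6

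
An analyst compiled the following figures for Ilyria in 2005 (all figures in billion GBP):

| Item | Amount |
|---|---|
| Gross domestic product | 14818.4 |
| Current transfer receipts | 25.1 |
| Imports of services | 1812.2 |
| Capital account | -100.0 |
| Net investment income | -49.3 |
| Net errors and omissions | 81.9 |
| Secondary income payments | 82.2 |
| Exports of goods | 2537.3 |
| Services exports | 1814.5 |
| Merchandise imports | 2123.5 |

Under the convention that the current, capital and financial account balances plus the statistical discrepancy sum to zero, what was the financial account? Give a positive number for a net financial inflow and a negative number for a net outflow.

-291.6

Goods balance = 2537.3 - 2123.5 = 413.8
Services balance = 1814.5 - 1812.2 = 2.3
Trade balance (goods + services) = 413.8 + 2.3 = 416.1
Net primary income = -49.3
Net secondary income = 25.1 - 82.2 = -57.1
Current account = 416.1 + (-49.3) + (-57.1) = 309.7
Financial account = -(309.7 + (-100.0) + 81.9) = -291.6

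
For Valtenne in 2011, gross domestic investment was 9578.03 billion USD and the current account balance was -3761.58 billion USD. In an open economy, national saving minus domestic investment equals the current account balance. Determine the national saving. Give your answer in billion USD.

5816.45

S - I = CA (net lending to the rest of the world).
S = I + CA = 9578.03 + (-3761.58) = 5816.45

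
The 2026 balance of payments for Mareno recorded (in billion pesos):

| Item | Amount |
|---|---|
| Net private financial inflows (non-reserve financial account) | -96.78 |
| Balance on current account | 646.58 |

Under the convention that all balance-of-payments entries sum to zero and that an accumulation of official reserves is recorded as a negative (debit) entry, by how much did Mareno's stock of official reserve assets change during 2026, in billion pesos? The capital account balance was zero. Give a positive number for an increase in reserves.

549.80

Official reserve transactions balance = -(646.58 + (-96.78)) = -549.80
An accumulation of reserves is recorded as a debit (negative entry), so the change in the stock of reserves is the negative of that balance.
Change in official reserves = -(-549.80) = 549.80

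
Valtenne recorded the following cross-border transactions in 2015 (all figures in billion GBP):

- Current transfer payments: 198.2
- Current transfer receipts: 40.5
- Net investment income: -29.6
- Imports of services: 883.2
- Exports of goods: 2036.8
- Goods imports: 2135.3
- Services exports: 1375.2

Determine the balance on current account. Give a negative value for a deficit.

Goods balance = 2036.8 - 2135.3 = -98.5
Services balance = 1375.2 - 883.2 = 492.0
Trade balance (goods + services) = -98.5 + 492.0 = 393.5
Net primary income = -29.6
Net secondary income = 40.5 - 198.2 = -157.7
Current account = 393.5 + (-29.6) + (-157.7) = 206.2

206.2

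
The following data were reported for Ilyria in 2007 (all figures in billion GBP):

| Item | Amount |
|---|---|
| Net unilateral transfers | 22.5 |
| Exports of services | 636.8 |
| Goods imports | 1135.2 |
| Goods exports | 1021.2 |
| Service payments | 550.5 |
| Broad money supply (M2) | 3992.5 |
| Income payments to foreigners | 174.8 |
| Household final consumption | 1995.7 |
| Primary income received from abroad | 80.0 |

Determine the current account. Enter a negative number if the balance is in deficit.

-100.0

Goods balance = 1021.2 - 1135.2 = -114.0
Services balance = 636.8 - 550.5 = 86.3
Trade balance (goods + services) = -114.0 + 86.3 = -27.7
Net primary income = 80.0 - 174.8 = -94.8
Net secondary income = 22.5
Current account = -27.7 + (-94.8) + 22.5 = -100.0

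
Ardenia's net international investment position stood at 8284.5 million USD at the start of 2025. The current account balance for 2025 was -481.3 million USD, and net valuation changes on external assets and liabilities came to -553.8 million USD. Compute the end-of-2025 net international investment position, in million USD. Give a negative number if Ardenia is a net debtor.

Change in NIIP = current account + net valuation change = -481.3 + (-553.8) = -1035.1
End-of-year NIIP = 8284.5 + (-1035.1) = 7249.4

7249.4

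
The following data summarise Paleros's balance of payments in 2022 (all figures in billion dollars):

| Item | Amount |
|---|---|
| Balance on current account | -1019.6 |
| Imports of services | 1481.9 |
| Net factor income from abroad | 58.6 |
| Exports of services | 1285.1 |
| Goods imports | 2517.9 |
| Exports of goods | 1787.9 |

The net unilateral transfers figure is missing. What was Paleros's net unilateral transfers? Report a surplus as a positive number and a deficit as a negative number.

Current account = goods balance + services balance + net primary income + net secondary income
Sum of the known components = -868.2
Net unilateral transfers = CA - (known components) = -1019.6 - (-868.2) = -151.4

-151.4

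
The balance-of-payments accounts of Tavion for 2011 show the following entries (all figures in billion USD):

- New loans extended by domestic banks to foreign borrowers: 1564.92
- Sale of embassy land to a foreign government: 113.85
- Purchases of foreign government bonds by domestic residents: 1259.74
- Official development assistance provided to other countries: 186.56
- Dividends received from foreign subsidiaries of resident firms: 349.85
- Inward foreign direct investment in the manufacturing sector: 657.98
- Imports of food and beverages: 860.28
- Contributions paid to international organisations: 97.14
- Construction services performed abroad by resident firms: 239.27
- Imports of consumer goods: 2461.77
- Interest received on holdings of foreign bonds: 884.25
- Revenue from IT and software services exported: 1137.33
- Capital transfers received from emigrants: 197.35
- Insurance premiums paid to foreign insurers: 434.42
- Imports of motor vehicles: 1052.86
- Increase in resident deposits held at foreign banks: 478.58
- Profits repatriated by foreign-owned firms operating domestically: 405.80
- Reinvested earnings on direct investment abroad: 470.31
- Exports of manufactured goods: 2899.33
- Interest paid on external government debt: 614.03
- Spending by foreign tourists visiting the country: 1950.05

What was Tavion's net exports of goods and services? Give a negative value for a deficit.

1416.65

Goods: -860.28 - 2461.77 + 2899.33 - 1052.86 = -1475.58
Services: 239.27 + 1137.33 - 434.42 + 1950.05 = 2892.23
Trade balance = -1475.58 + 2892.23 = 1416.65
(Excluded from the trade balance — financial account: new loans extended by domestic banks to foreign borrowers 1564.92, purchases of foreign government bonds by domestic residents 1259.74, inward foreign direct investment in the manufacturing sector 657.98, increase in resident deposits held at foreign banks 478.58; capital account: sale of embassy land to a foreign government 113.85, capital transfers received from emigrants 197.35; secondary income: official development assistance provided to other countries 186.56, contributions paid to international organisations 97.14; primary income: dividends received from foreign subsidiaries of resident firms 349.85, interest received on holdings of foreign bonds 884.25, profits repatriated by foreign-owned firms operating domestically 405.80, reinvested earnings on direct investment abroad 470.31, interest paid on external government debt 614.03.)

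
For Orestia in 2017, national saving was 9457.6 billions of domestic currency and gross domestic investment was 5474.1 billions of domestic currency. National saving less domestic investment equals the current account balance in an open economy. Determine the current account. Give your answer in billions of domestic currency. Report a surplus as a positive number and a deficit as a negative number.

CA = S - I = 9457.6 - 5474.1 = 3983.5

3983.5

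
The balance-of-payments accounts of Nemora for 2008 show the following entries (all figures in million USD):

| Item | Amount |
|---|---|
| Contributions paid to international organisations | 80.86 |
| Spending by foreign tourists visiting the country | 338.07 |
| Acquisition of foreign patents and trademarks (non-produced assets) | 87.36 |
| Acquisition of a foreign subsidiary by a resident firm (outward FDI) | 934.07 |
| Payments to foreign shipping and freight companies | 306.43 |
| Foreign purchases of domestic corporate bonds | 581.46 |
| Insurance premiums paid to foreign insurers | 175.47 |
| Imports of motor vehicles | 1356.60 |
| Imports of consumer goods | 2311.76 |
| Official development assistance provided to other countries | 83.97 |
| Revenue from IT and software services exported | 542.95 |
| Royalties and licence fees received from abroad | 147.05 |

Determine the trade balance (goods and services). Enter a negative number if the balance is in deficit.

-3122.19

Goods: -2311.76 - 1356.60 = -3668.36
Services: -175.47 + 542.95 - 306.43 + 147.05 + 338.07 = 546.17
Trade balance = -3668.36 + 546.17 = -3122.19
(Excluded from the trade balance — secondary income: contributions paid to international organisations 80.86, official development assistance provided to other countries 83.97; capital account: acquisition of foreign patents and trademarks (non-produced assets) 87.36; financial account: acquisition of a foreign subsidiary by a resident firm (outward FDI) 934.07, foreign purchases of domestic corporate bonds 581.46.)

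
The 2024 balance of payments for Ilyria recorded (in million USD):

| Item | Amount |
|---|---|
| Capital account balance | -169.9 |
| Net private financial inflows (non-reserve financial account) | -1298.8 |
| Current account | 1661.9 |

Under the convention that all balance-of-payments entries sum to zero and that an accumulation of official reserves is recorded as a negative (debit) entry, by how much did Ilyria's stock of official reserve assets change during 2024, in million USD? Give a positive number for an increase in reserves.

193.2

Official reserve transactions balance = -(1661.9 + (-169.9) + (-1298.8)) = -193.2
An accumulation of reserves is recorded as a debit (negative entry), so the change in the stock of reserves is the negative of that balance.
Change in official reserves = -(-193.2) = 193.2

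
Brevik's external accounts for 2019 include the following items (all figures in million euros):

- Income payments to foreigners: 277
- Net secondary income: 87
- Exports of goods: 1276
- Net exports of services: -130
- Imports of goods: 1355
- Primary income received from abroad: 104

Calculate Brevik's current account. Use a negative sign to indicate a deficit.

Goods balance = 1276 - 1355 = -79
Services balance = -130
Trade balance (goods + services) = -79 + (-130) = -209
Net primary income = 104 - 277 = -173
Net secondary income = 87
Current account = -209 + (-173) + 87 = -295

-295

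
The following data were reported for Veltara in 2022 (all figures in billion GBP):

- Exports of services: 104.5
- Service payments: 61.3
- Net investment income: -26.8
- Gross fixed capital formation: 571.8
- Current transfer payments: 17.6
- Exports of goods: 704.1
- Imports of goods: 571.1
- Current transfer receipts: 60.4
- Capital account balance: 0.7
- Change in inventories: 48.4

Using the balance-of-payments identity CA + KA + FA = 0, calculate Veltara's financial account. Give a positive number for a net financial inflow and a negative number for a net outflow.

Goods balance = 704.1 - 571.1 = 133.0
Services balance = 104.5 - 61.3 = 43.2
Trade balance (goods + services) = 133.0 + 43.2 = 176.2
Net primary income = -26.8
Net secondary income = 60.4 - 17.6 = 42.8
Current account = 176.2 + (-26.8) + 42.8 = 192.2
Financial account = -(192.2 + 0.7) = -192.9

-192.9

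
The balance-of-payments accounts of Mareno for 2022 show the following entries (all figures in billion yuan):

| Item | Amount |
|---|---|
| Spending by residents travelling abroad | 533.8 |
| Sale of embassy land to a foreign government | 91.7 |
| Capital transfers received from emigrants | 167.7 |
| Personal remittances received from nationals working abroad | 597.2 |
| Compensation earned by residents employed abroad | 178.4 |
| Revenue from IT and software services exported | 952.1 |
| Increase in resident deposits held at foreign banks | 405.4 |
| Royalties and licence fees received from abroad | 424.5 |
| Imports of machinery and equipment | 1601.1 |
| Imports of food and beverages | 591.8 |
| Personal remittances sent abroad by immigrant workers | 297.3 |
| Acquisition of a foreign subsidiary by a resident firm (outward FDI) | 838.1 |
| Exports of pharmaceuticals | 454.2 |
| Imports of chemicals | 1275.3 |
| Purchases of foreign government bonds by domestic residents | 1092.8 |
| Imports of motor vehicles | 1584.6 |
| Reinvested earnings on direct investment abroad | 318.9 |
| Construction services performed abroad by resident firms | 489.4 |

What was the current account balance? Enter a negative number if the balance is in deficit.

-2469.2

Goods: -591.8 - 1601.1 + 454.2 - 1275.3 - 1584.6 = -4598.6
Services: 952.1 + 489.4 + 424.5 - 533.8 = 1332.2
Primary income: 178.4 + 318.9 = 497.3
Secondary income: -297.3 + 597.2 = 299.9
Current account = (-4598.6) + 1332.2 + 497.3 + 299.9 = -2469.2
(Excluded from the current account — capital account: sale of embassy land to a foreign government 91.7, capital transfers received from emigrants 167.7; financial account: increase in resident deposits held at foreign banks 405.4, acquisition of a foreign subsidiary by a resident firm (outward FDI) 838.1, purchases of foreign government bonds by domestic residents 1092.8.)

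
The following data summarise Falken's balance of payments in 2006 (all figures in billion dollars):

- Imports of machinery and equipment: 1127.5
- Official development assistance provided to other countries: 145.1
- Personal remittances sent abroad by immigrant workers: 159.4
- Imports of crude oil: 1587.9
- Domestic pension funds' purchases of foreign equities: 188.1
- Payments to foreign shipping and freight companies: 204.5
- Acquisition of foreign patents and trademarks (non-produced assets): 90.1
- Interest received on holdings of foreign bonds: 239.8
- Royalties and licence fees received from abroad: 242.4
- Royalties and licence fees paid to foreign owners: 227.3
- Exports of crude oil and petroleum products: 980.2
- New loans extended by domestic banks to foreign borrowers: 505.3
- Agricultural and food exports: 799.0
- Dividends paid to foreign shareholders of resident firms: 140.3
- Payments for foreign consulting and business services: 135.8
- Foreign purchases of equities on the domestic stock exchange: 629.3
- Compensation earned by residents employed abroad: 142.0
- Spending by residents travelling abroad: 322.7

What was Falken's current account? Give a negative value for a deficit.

-1647.1

Goods: -1127.5 + 799.0 - 1587.9 + 980.2 = -936.2
Services: 242.4 - 322.7 - 135.8 - 227.3 - 204.5 = -647.9
Primary income: 142.0 - 140.3 + 239.8 = 241.5
Secondary income: -145.1 - 159.4 = -304.5
Current account = (-936.2) + (-647.9) + 241.5 + (-304.5) = -1647.1
(Excluded from the current account — financial account: domestic pension funds' purchases of foreign equities 188.1, new loans extended by domestic banks to foreign borrowers 505.3, foreign purchases of equities on the domestic stock exchange 629.3; capital account: acquisition of foreign patents and trademarks (non-produced assets) 90.1.)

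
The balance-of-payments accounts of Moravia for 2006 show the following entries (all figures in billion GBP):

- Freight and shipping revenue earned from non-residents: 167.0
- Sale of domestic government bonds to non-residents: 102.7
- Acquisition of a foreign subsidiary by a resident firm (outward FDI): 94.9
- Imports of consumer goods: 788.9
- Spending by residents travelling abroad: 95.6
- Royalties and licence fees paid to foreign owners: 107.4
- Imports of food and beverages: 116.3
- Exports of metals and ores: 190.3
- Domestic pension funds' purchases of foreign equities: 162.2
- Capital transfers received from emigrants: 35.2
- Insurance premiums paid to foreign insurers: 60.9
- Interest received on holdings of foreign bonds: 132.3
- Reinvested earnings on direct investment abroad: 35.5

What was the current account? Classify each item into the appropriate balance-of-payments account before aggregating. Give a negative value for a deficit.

Goods: -788.9 + 190.3 - 116.3 = -714.9
Services: 167.0 - 60.9 - 95.6 - 107.4 = -96.9
Primary income: 35.5 + 132.3 = 167.8
Current account = (-714.9) + (-96.9) + 167.8 = -644.0
(Excluded from the current account — financial account: sale of domestic government bonds to non-residents 102.7, acquisition of a foreign subsidiary by a resident firm (outward FDI) 94.9, domestic pension funds' purchases of foreign equities 162.2; capital account: capital transfers received from emigrants 35.2.)

-644.0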